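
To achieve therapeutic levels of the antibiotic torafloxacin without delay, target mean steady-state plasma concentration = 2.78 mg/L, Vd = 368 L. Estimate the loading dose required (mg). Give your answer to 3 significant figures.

1020 mg

LD = Css × Vd = 2.78 × 368 = 1023 mg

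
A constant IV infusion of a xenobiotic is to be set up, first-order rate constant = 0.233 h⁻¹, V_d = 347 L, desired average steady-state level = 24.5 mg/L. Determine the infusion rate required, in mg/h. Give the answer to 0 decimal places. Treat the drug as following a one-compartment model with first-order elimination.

CL = k × Vd = 0.2330 × 347 = 80.85 L/h
At steady state, infusion rate R₀ = Css × CL = 24.5 × 80.85 = 1981 mg/h

1981 mg/h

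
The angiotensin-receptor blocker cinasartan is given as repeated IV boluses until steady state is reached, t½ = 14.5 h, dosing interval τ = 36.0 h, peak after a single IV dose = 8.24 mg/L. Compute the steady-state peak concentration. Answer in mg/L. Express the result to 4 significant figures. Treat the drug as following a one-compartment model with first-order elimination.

10.04 mg/L

k = ln2 / t½ = 0.693147 / 14.5 = 0.04780 h⁻¹
e^(−kτ) = e^(−0.04780 × 36.0) = 0.1789
Accumulation ratio R = 1 / (1 − e^(−kτ)) = 1 / (1 − 0.1789) = 1.218
Steady-state peak = C₀ × R = 8.24 × 1.218 = 10.04 mg/L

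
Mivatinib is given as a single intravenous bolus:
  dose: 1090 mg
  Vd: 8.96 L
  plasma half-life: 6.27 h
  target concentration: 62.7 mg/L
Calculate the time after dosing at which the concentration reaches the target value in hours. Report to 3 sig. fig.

C₀ = Dose / Vd = 1090 / 8.96 = 121.7 mg/L
k = ln2 / t½ = 0.693147 / 6.27 = 0.1105 h⁻¹
t = ln(C₀ / C) / k = ln(121.7 / 62.7) / 0.1105
  = ln(1.941) / 0.1105 = 0.6632 / 0.1105 = 6.002 h

6.00 h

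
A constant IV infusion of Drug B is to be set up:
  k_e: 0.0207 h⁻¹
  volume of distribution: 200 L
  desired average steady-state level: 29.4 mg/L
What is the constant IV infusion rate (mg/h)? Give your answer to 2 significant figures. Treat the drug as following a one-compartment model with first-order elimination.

120 mg/h

CL = k × Vd = 0.02070 × 200 = 4.140 L/h
At steady state, infusion rate R₀ = Css × CL = 29.4 × 4.140 = 121.7 mg/h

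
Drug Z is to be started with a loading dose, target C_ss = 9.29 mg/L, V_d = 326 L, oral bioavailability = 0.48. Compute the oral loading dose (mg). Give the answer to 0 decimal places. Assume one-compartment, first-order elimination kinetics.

LD = Css × Vd / F = 9.29 × 326 / 0.48 = 6309 mg

6309 mg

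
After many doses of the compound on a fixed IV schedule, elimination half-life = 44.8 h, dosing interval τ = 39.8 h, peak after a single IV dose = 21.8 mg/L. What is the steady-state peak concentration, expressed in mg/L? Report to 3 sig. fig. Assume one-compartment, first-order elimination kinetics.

k = ln2 / t½ = 0.693147 / 44.8 = 0.01547 h⁻¹
e^(−kτ) = e^(−0.01547 × 39.8) = 0.5403
Accumulation ratio R = 1 / (1 − e^(−kτ)) = 1 / (1 − 0.5403) = 2.175
Steady-state peak = C₀ × R = 21.8 × 2.175 = 47.42 mg/L

47.4 mg/L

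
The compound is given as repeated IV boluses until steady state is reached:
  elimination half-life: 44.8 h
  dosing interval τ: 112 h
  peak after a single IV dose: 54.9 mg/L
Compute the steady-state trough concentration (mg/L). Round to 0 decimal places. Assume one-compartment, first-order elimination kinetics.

12 mg/L

k = ln2 / t½ = 0.693147 / 44.8 = 0.01547 h⁻¹
e^(−kτ) = e^(−0.01547 × 112) = 0.1768
Accumulation ratio R = 1 / (1 − e^(−kτ)) = 1 / (1 − 0.1768) = 1.215
Steady-state trough = C₀ × R × e^(−kτ) = 54.9 × 1.215 × 0.1768 = 11.79 mg/L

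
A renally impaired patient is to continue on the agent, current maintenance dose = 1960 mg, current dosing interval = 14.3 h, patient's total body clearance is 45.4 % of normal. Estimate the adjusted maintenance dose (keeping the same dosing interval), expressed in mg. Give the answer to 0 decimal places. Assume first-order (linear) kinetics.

To keep the same average steady-state level, dosing rate must scale with clearance.
CL ratio = 45.4 / 100 = 0.4540
New dose (same interval) = 1960 × 0.4540 = 889.8 mg

890 mg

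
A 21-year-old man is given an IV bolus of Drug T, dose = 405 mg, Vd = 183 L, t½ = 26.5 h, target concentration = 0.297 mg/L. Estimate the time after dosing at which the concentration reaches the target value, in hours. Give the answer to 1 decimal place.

76.8 h

C₀ = Dose / Vd = 405.0 / 183 = 2.213 mg/L
k = ln2 / t½ = 0.693147 / 26.5 = 0.02616 h⁻¹
t = ln(C₀ / C) / k = ln(2.213 / 0.297) / 0.02616
  = ln(7.451) / 0.02616 = 2.008 / 0.02616 = 76.76 h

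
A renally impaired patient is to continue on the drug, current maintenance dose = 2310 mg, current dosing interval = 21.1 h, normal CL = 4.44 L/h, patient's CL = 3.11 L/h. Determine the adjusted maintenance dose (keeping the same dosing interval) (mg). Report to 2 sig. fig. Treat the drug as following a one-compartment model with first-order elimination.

1600 mg

To keep the same average steady-state level, dosing rate must scale with clearance.
CL ratio = 3.11 / 4.44 = 0.7005
New dose (same interval) = 2310 × 0.7005 = 1618 mg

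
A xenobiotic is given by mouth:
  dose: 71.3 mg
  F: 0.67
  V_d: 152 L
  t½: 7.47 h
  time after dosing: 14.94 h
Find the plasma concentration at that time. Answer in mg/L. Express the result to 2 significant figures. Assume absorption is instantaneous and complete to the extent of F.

0.079 mg/L

Amount reaching circulation = F × Dose = 0.67 × 71.30 = 47.77 mg
C₀ = F·Dose / Vd = 47.77 / 152 = 0.3143 mg/L
k = ln2 / t½ = 0.693147 / 7.47 = 0.09279 h⁻¹
t / t½ = 14.94 / 7.47 = 2 half-lives
C = C₀ × (1/2)^2 = 0.3143 × 0.2500 = 0.07858 mg/L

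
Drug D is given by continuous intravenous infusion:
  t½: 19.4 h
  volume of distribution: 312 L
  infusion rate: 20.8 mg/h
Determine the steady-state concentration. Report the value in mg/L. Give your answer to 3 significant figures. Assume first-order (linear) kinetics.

k = ln2 / t½ = 0.693147 / 19.4 = 0.03573 h⁻¹
CL = k × Vd = 0.03573 × 312 = 11.15 L/h
At steady state Css = R₀ / CL = 20.8 / 11.15 = 1.865 mg/L

1.87 mg/L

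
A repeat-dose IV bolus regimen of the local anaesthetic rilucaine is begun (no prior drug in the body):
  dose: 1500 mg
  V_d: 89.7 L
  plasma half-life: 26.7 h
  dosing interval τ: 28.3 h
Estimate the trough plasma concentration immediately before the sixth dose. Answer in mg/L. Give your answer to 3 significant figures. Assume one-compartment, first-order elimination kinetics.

C₀ per dose = Dose / Vd = 1500 / 89.7 = 16.72 mg/L
k = ln2 / t½ = 0.693147 / 26.7 = 0.02596 h⁻¹
Fraction remaining after one interval: r = e^(−kτ) = e^(−0.02596 × 28.3) = 0.4797
Before dose 6, 5 doses have been given (aged 1τ, 2τ, 3τ, 4τ, 5τ).
C_trough = C₀ × (r + r² + … + r^5) = C₀ × r(1−r^5)/(1−r)
        = 16.72 × 0.4797 × (1 − 0.02540) / (1 − 0.4797) = 15.02 mg/L

15.0 mg/L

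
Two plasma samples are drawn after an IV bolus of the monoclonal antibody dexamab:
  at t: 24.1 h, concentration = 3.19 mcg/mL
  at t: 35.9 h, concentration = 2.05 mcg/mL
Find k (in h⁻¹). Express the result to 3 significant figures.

k = ln(C₁/C₂) / (t₂ − t₁) = ln(3.19/2.05) / (35.9 − 24.1)
  = 0.4422 / 11.80 = 0.03747 h⁻¹

0.0375 h⁻¹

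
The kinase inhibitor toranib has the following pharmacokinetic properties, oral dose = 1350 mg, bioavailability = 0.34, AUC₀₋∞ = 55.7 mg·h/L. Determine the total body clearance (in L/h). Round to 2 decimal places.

CL = F·Dose / AUC = 0.34 × 1350 / 55.7 = 8.241 L/h

8.24 L/h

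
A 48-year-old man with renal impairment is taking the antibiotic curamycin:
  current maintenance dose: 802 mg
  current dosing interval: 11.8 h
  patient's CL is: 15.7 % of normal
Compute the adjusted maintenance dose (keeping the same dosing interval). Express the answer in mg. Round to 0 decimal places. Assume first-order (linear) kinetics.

126 mg

To keep the same average steady-state level, dosing rate must scale with clearance.
CL ratio = 15.7 / 100 = 0.1570
New dose (same interval) = 802 × 0.1570 = 125.9 mg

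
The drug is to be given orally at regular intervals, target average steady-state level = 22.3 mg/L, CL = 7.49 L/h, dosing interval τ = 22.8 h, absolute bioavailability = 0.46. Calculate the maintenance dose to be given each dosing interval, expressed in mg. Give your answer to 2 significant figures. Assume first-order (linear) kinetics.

At steady state, F × (Dose/τ) = Css × CL.
Dose = Css × CL × τ / F = 22.3 × 7.490 × 22.8 / 0.46 = 8279 mg

8300 mg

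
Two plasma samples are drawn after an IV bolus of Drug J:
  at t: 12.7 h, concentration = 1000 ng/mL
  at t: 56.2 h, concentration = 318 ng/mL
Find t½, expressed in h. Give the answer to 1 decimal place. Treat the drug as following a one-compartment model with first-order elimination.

26.3 h

k = ln(C₁/C₂) / (t₂ − t₁) = ln(1000/318) / (56.2 − 12.7)
  = 1.146 / 43.50 = 0.02634 h⁻¹
t½ = ln2 / k = 0.693147 / 0.02634 = 26.32 h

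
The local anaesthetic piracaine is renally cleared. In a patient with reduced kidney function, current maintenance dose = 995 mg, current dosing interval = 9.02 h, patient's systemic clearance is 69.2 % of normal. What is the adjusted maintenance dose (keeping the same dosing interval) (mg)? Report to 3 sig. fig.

To keep the same average steady-state level, dosing rate must scale with clearance.
CL ratio = 69.2 / 100 = 0.6920
New dose (same interval) = 995 × 0.6920 = 688.5 mg

689 mg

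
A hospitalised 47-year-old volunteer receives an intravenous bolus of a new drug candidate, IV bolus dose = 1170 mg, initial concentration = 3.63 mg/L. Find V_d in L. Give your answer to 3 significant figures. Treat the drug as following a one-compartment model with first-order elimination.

322 L

Vd = Dose / C₀ = 1170 / 3.63 = 322.3 L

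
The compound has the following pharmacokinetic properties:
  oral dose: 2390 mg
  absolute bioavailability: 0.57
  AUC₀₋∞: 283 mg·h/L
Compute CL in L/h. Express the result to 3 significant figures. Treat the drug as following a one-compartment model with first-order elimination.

CL = F·Dose / AUC = 0.57 × 2390 / 283 = 4.814 L/h

4.81 L/h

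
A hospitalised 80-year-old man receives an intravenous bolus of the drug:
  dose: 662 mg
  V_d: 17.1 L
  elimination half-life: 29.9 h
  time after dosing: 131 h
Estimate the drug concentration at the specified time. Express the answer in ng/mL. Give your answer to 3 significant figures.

C₀ = Dose / Vd = 662.0 / 17.1 = 38.71 mg/L
k = ln2 / t½ = 0.693147 / 29.9 = 0.02318 h⁻¹
C = C₀ · e^(−k·t) = 38.71 × e^(−0.02318 × 131)
  = 38.71 × 0.04800 = 1.858 mg/L
Convert: 1.858 mg/L × 1000 = 1858 ng/mL

1860 ng/mL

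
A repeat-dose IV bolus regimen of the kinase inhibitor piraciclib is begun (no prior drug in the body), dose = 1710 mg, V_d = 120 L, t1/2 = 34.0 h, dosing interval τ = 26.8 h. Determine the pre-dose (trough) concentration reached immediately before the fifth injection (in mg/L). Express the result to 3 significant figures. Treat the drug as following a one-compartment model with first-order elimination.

17.4 mg/L

C₀ per dose = Dose / Vd = 1710 / 120 = 14.25 mg/L
k = ln2 / t½ = 0.693147 / 34.0 = 0.02039 h⁻¹
Fraction remaining after one interval: r = e^(−kτ) = e^(−0.02039 × 26.8) = 0.5790
Before dose 5, 4 doses have been given (aged 1τ, 2τ, 3τ, 4τ).
C_trough = C₀ × (r + r² + … + r^4) = C₀ × r(1−r^4)/(1−r)
        = 14.25 × 0.5790 × (1 − 0.1124) / (1 − 0.5790) = 17.40 mg/L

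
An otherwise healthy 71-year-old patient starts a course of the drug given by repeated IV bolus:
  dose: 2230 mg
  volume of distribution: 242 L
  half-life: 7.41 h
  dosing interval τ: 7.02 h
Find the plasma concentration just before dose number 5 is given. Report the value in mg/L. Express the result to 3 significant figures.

C₀ per dose = Dose / Vd = 2230 / 242 = 9.215 mg/L
k = ln2 / t½ = 0.693147 / 7.41 = 0.09354 h⁻¹
Fraction remaining after one interval: r = e^(−kτ) = e^(−0.09354 × 7.02) = 0.5186
Before dose 5, 4 doses have been given (aged 1τ, 2τ, 3τ, 4τ).
C_trough = C₀ × (r + r² + … + r^4) = C₀ × r(1−r^4)/(1−r)
        = 9.215 × 0.5186 × (1 − 0.07233) / (1 − 0.5186) = 9.209 mg/L

9.21 mg/L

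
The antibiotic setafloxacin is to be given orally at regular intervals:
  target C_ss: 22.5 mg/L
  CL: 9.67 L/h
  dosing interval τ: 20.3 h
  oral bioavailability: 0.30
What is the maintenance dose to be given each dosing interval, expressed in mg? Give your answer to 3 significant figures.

At steady state, F × (Dose/τ) = Css × CL.
Dose = Css × CL × τ / F = 22.5 × 9.670 × 20.3 / 0.30 = 14720 mg

14700 mg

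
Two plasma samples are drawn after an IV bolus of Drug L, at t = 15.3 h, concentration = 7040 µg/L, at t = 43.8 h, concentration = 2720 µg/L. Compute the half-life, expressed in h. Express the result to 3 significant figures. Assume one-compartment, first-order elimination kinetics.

20.8 h

k = ln(C₁/C₂) / (t₂ − t₁) = ln(7040/2720) / (43.8 − 15.3)
  = 0.9510 / 28.50 = 0.03337 h⁻¹
t½ = ln2 / k = 0.693147 / 0.03337 = 20.77 h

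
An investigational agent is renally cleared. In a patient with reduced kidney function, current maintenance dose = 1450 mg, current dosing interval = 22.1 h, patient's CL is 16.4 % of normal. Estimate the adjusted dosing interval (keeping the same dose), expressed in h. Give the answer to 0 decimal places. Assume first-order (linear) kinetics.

135 h

To keep the same average steady-state level, dosing rate must scale with clearance.
CL ratio = 16.4 / 100 = 0.1640
New interval (same dose) = 22.1 / 0.1640 = 134.8 h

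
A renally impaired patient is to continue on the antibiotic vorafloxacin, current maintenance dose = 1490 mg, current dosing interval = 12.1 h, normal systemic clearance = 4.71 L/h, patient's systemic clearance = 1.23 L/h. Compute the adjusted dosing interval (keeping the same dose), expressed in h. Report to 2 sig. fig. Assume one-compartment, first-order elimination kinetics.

To keep the same average steady-state level, dosing rate must scale with clearance.
CL ratio = 1.23 / 4.71 = 0.2611
New interval (same dose) = 12.1 / 0.2611 = 46.34 h

46 h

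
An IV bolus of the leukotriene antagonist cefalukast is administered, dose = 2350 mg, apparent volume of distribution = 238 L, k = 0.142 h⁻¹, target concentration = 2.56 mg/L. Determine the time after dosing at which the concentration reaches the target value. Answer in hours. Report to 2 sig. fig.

C₀ = Dose / Vd = 2350 / 238 = 9.874 mg/L
t = ln(C₀ / C) / k = ln(9.874 / 2.56) / 0.1420
  = ln(3.857) / 0.1420 = 1.350 / 0.1420 = 9.507 h

9.5 h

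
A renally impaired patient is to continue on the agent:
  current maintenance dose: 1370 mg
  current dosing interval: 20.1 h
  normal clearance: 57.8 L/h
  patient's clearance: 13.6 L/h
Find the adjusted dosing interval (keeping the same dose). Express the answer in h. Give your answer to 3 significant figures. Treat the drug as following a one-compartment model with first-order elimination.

85.4 h

To keep the same average steady-state level, dosing rate must scale with clearance.
CL ratio = 13.6 / 57.8 = 0.2353
New interval (same dose) = 20.1 / 0.2353 = 85.42 h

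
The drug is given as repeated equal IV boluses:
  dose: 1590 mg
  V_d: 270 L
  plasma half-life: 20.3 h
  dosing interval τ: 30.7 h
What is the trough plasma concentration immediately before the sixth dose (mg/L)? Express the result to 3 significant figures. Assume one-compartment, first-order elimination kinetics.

C₀ per dose = Dose / Vd = 1590 / 270 = 5.889 mg/L
k = ln2 / t½ = 0.693147 / 20.3 = 0.03415 h⁻¹
Fraction remaining after one interval: r = e^(−kτ) = e^(−0.03415 × 30.7) = 0.3505
Before dose 6, 5 doses have been given (aged 1τ, 2τ, 3τ, 4τ, 5τ).
C_trough = C₀ × (r + r² + … + r^5) = C₀ × r(1−r^5)/(1−r)
        = 5.889 × 0.3505 × (1 − 0.005290) / (1 − 0.3505) = 3.161 mg/L

3.16 mg/L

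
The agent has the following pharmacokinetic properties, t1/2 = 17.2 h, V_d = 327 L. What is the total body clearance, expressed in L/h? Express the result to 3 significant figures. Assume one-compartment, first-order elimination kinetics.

13.2 L/h

k = ln2 / t½ = 0.693147 / 17.2 = 0.04030 h⁻¹
CL = k × Vd = 0.04030 × 327 = 13.18 L/h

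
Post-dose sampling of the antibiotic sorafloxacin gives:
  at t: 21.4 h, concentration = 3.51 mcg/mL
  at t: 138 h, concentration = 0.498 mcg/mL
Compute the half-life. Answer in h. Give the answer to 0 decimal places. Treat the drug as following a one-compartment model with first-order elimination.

41 h

k = ln(C₁/C₂) / (t₂ − t₁) = ln(3.51/0.498) / (138 − 21.4)
  = 1.953 / 116.6 = 0.01675 h⁻¹
t½ = ln2 / k = 0.693147 / 0.01675 = 41.38 h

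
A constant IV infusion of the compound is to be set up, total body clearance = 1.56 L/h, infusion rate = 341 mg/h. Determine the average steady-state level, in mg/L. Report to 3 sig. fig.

At steady state Css = R₀ / CL = 341 / 1.560 = 218.6 mg/L

219 mg/L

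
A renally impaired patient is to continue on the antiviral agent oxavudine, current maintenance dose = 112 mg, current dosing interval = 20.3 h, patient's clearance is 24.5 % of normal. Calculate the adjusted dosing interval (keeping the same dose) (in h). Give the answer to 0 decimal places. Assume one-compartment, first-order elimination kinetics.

To keep the same average steady-state level, dosing rate must scale with clearance.
CL ratio = 24.5 / 100 = 0.2450
New interval (same dose) = 20.3 / 0.2450 = 82.86 h

83 h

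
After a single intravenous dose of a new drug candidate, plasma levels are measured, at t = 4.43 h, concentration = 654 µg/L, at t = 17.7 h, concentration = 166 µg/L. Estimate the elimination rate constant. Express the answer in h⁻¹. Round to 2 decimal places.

0.10 h⁻¹

k = ln(C₁/C₂) / (t₂ − t₁) = ln(654/166) / (17.7 − 4.43)
  = 1.371 / 13.27 = 0.1033 h⁻¹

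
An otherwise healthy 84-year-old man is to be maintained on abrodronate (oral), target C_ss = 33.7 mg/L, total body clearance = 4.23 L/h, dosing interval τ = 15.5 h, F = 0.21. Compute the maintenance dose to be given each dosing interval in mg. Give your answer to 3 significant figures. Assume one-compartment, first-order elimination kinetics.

10500 mg

At steady state, F × (Dose/τ) = Css × CL.
Dose = Css × CL × τ / F = 33.7 × 4.230 × 15.5 / 0.21 = 10520 mg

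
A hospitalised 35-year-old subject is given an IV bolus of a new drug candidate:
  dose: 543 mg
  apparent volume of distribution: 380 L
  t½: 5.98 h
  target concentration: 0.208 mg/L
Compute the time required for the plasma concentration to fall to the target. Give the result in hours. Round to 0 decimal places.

17 h

C₀ = Dose / Vd = 543.0 / 380 = 1.429 mg/L
k = ln2 / t½ = 0.693147 / 5.98 = 0.1159 h⁻¹
t = ln(C₀ / C) / k = ln(1.429 / 0.208) / 0.1159
  = ln(6.870) / 0.1159 = 1.927 / 0.1159 = 16.63 h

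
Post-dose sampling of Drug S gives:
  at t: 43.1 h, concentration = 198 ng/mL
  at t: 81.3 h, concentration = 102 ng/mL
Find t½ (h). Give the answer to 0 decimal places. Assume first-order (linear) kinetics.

k = ln(C₁/C₂) / (t₂ − t₁) = ln(198/102) / (81.3 − 43.1)
  = 0.6633 / 38.20 = 0.01736 h⁻¹
t½ = ln2 / k = 0.693147 / 0.01736 = 39.93 h

40 h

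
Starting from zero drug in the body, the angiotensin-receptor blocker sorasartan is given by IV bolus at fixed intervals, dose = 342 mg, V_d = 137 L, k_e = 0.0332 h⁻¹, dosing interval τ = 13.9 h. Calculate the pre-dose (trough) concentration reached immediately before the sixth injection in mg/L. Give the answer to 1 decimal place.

C₀ per dose = Dose / Vd = 342 / 137 = 2.496 mg/L
Fraction remaining after one interval: r = e^(−kτ) = e^(−0.03320 × 13.9) = 0.6304
Before dose 6, 5 doses have been given (aged 1τ, 2τ, 3τ, 4τ, 5τ).
C_trough = C₀ × (r + r² + … + r^5) = C₀ × r(1−r^5)/(1−r)
        = 2.496 × 0.6304 × (1 − 0.09956) / (1 − 0.6304) = 3.833 mg/L

3.8 mg/L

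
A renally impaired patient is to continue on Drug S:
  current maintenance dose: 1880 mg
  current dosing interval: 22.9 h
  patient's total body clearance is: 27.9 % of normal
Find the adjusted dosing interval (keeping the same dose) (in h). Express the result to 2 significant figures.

To keep the same average steady-state level, dosing rate must scale with clearance.
CL ratio = 27.9 / 100 = 0.2790
New interval (same dose) = 22.9 / 0.2790 = 82.08 h

82 h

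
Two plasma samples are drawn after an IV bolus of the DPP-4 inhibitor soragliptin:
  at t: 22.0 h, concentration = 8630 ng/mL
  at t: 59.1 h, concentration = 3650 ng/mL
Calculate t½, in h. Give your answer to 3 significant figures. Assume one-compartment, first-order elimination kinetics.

k = ln(C₁/C₂) / (t₂ − t₁) = ln(8630/3650) / (59.1 − 22.0)
  = 0.8605 / 37.10 = 0.02319 h⁻¹
t½ = ln2 / k = 0.693147 / 0.02319 = 29.89 h

29.9 h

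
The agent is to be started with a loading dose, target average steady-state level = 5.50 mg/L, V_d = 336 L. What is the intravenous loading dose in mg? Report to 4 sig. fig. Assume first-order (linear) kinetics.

1848 mg

LD = Css × Vd = 5.50 × 336 = 1848 mg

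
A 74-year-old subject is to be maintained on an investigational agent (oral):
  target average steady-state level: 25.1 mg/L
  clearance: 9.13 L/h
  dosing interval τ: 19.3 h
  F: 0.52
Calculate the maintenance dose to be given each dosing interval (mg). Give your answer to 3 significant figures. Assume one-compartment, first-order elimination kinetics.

At steady state, F × (Dose/τ) = Css × CL.
Dose = Css × CL × τ / F = 25.1 × 9.130 × 19.3 / 0.52 = 8505 mg

8510 mg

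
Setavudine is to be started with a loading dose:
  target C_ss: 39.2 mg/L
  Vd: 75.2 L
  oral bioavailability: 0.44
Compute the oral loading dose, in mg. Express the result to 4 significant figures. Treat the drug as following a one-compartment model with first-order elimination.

6700 mg

LD = Css × Vd / F = 39.2 × 75.2 / 0.44 = 6700 mg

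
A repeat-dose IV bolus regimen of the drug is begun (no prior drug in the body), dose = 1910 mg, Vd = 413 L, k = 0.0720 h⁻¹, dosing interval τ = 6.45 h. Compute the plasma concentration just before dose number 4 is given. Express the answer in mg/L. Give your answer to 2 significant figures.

5.9 mg/L

C₀ per dose = Dose / Vd = 1910 / 413 = 4.625 mg/L
Fraction remaining after one interval: r = e^(−kτ) = e^(−0.07200 × 6.45) = 0.6285
Before dose 4, 3 doses have been given (aged 1τ, 2τ, 3τ).
C_trough = C₀ × (r + r² + … + r^3) = C₀ × r(1−r^3)/(1−r)
        = 4.625 × 0.6285 × (1 − 0.2483) / (1 − 0.6285) = 5.882 mg/L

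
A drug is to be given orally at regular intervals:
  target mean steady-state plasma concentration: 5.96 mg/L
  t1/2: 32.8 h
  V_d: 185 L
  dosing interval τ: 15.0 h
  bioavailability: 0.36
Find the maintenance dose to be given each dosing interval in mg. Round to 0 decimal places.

971 mg

k = ln2 / t½ = 0.693147 / 32.8 = 0.02113 h⁻¹
CL = k × Vd = 0.02113 × 185 = 3.909 L/h
At steady state, F × (Dose/τ) = Css × CL.
Dose = Css × CL × τ / F = 5.96 × 3.909 × 15.0 / 0.36 = 970.7 mg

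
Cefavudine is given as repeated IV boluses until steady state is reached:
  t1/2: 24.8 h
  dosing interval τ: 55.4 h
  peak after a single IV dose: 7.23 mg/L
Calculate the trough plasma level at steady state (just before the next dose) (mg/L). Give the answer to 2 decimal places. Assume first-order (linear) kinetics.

1.95 mg/L

k = ln2 / t½ = 0.693147 / 24.8 = 0.02795 h⁻¹
e^(−kτ) = e^(−0.02795 × 55.4) = 0.2126
Accumulation ratio R = 1 / (1 − e^(−kτ)) = 1 / (1 − 0.2126) = 1.270
Steady-state trough = C₀ × R × e^(−kτ) = 7.23 × 1.270 × 0.2126 = 1.952 mg/L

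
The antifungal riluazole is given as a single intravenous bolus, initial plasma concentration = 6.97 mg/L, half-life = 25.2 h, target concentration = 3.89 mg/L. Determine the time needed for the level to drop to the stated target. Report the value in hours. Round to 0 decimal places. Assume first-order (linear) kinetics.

21 h

k = ln2 / t½ = 0.693147 / 25.2 = 0.02751 h⁻¹
t = ln(C₀ / C) / k = ln(6.970 / 3.89) / 0.02751
  = ln(1.792) / 0.02751 = 0.5833 / 0.02751 = 21.20 h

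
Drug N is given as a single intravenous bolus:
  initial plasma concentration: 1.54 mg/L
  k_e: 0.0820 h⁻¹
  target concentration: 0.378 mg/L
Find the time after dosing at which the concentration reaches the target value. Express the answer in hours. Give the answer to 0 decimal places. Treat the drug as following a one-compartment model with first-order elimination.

t = ln(C₀ / C) / k = ln(1.540 / 0.378) / 0.08200
  = ln(4.074) / 0.08200 = 1.405 / 0.08200 = 17.13 h

17 h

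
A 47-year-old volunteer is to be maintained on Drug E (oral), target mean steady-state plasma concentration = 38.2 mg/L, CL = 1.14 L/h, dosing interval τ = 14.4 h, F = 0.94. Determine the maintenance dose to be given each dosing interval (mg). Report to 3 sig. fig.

667 mg

At steady state, F × (Dose/τ) = Css × CL.
Dose = Css × CL × τ / F = 38.2 × 1.140 × 14.4 / 0.94 = 667.1 mg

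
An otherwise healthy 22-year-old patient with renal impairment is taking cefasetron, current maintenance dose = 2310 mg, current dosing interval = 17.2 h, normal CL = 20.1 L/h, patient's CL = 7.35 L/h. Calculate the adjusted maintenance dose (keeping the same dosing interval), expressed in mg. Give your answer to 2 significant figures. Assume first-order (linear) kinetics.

To keep the same average steady-state level, dosing rate must scale with clearance.
CL ratio = 7.35 / 20.1 = 0.3657
New dose (same interval) = 2310 × 0.3657 = 844.8 mg

840 mg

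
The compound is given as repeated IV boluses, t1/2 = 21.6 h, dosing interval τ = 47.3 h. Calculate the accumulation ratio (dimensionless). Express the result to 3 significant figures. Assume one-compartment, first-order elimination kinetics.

1.28

k = ln2 / t½ = 0.693147 / 21.6 = 0.03209 h⁻¹
e^(−kτ) = e^(−0.03209 × 47.3) = 0.2192
Accumulation ratio R = 1 / (1 − e^(−kτ)) = 1 / (1 − 0.2192) = 1.281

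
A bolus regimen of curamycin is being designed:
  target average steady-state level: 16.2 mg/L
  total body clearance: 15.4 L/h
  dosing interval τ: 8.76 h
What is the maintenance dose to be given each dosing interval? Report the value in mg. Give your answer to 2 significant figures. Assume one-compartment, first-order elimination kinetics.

At steady state, Dose/τ = Css × CL.
Dose = Css × CL × τ = 16.2 × 15.40 × 8.76 = 2185 mg

2200 mg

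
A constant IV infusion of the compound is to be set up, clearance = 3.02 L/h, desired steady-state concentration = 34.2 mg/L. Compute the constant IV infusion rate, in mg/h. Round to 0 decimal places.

At steady state, infusion rate R₀ = Css × CL = 34.2 × 3.020 = 103.3 mg/h

103 mg/h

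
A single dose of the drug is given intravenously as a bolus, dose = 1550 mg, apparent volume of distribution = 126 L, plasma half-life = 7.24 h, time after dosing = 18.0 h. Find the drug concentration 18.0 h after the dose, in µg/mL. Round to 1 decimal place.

C₀ = Dose / Vd = 1550 / 126 = 12.30 mg/L
k = ln2 / t½ = 0.693147 / 7.24 = 0.09574 h⁻¹
C = C₀ · e^(−k·t) = 12.30 × e^(−0.09574 × 18.0)
  = 12.30 × 0.1785 = 2.196 mg/L
(2.196 mg/L = 2.196 µg/mL)

2.2 µg/mL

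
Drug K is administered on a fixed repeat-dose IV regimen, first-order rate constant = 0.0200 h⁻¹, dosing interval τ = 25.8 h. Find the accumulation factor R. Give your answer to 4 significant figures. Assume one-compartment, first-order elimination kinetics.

2.481

e^(−kτ) = e^(−0.02000 × 25.8) = 0.5969
Accumulation ratio R = 1 / (1 − e^(−kτ)) = 1 / (1 − 0.5969) = 2.481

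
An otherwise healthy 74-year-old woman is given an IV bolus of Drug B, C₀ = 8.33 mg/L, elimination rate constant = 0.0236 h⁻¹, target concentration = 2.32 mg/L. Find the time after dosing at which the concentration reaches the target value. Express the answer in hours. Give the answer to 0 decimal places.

54 h

t = ln(C₀ / C) / k = ln(8.330 / 2.32) / 0.02360
  = ln(3.591) / 0.02360 = 1.278 / 0.02360 = 54.15 h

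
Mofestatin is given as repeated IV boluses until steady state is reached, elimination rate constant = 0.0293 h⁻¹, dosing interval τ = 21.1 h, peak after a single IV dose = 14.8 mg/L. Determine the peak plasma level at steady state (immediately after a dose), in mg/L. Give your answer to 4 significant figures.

e^(−kτ) = e^(−0.02930 × 21.1) = 0.5389
Accumulation ratio R = 1 / (1 − e^(−kτ)) = 1 / (1 − 0.5389) = 2.169
Steady-state peak = C₀ × R = 14.8 × 2.169 = 32.10 mg/L

32.10 mg/L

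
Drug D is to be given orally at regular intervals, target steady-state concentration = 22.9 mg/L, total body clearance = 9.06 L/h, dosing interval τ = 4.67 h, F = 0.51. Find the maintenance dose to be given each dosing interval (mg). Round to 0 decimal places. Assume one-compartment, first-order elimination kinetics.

1900 mg

At steady state, F × (Dose/τ) = Css × CL.
Dose = Css × CL × τ / F = 22.9 × 9.060 × 4.67 / 0.51 = 1900 mg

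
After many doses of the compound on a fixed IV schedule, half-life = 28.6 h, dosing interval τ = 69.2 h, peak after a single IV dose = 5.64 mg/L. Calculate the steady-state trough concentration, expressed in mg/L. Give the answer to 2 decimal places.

1.30 mg/L

k = ln2 / t½ = 0.693147 / 28.6 = 0.02424 h⁻¹
e^(−kτ) = e^(−0.02424 × 69.2) = 0.1869
Accumulation ratio R = 1 / (1 − e^(−kτ)) = 1 / (1 − 0.1869) = 1.230
Steady-state trough = C₀ × R × e^(−kτ) = 5.64 × 1.230 × 0.1869 = 1.297 mg/L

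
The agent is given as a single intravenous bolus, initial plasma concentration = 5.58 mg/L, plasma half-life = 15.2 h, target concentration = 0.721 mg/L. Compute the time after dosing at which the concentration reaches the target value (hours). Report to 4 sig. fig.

44.87 h

k = ln2 / t½ = 0.693147 / 15.2 = 0.04560 h⁻¹
t = ln(C₀ / C) / k = ln(5.580 / 0.721) / 0.04560
  = ln(7.739) / 0.04560 = 2.046 / 0.04560 = 44.87 h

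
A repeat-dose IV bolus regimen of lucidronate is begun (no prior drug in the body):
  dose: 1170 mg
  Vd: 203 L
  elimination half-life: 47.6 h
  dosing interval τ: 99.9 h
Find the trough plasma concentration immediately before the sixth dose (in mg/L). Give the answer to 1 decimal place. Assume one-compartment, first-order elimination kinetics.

1.8 mg/L

C₀ per dose = Dose / Vd = 1170 / 203 = 5.764 mg/L
k = ln2 / t½ = 0.693147 / 47.6 = 0.01456 h⁻¹
Fraction remaining after one interval: r = e^(−kτ) = e^(−0.01456 × 99.9) = 0.2335
Before dose 6, 5 doses have been given (aged 1τ, 2τ, 3τ, 4τ, 5τ).
C_trough = C₀ × (r + r² + … + r^5) = C₀ × r(1−r^5)/(1−r)
        = 5.764 × 0.2335 × (1 − 0.0006941) / (1 − 0.2335) = 1.755 mg/L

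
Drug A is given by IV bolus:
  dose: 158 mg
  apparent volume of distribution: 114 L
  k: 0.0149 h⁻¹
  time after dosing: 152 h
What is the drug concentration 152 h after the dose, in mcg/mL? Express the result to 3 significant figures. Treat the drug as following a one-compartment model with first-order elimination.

0.144 mcg/mL

C₀ = Dose / Vd = 158.0 / 114 = 1.386 mg/L
C = C₀ · e^(−k·t) = 1.386 × e^(−0.01490 × 152)
  = 1.386 × 0.1039 = 0.1440 mg/L
(0.1440 mg/L = 0.1440 mcg/mL)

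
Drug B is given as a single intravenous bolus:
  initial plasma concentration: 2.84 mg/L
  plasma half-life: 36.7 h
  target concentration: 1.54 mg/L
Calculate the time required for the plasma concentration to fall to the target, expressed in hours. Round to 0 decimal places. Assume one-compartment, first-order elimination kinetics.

32 h

k = ln2 / t½ = 0.693147 / 36.7 = 0.01889 h⁻¹
t = ln(C₀ / C) / k = ln(2.840 / 1.54) / 0.01889
  = ln(1.844) / 0.01889 = 0.6119 / 0.01889 = 32.39 h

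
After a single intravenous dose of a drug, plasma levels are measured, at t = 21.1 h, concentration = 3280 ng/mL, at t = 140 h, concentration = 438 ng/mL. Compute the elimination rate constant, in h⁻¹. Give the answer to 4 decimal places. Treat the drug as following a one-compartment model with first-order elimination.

k = ln(C₁/C₂) / (t₂ − t₁) = ln(3280/438) / (140 − 21.1)
  = 2.013 / 118.9 = 0.01693 h⁻¹

0.0169 h⁻¹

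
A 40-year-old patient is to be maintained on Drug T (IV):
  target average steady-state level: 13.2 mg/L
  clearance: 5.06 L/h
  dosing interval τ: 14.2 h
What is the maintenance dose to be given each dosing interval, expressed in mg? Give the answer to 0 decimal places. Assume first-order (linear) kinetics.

At steady state, Dose/τ = Css × CL.
Dose = Css × CL × τ = 13.2 × 5.060 × 14.2 = 948.4 mg

948 mg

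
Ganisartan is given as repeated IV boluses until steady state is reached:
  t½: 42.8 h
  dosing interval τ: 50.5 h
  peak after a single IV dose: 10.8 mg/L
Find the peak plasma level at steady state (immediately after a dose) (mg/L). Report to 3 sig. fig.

k = ln2 / t½ = 0.693147 / 42.8 = 0.01620 h⁻¹
e^(−kτ) = e^(−0.01620 × 50.5) = 0.4413
Accumulation ratio R = 1 / (1 − e^(−kτ)) = 1 / (1 − 0.4413) = 1.790
Steady-state peak = C₀ × R = 10.8 × 1.790 = 19.33 mg/L

19.3 mg/L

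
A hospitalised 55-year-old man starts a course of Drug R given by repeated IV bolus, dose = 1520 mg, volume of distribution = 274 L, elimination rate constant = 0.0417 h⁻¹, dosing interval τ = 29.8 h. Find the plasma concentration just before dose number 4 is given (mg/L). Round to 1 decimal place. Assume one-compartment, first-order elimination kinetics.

2.2 mg/L

C₀ per dose = Dose / Vd = 1520 / 274 = 5.547 mg/L
Fraction remaining after one interval: r = e^(−kτ) = e^(−0.04170 × 29.8) = 0.2886
Before dose 4, 3 doses have been given (aged 1τ, 2τ, 3τ).
C_trough = C₀ × (r + r² + … + r^3) = C₀ × r(1−r^3)/(1−r)
        = 5.547 × 0.2886 × (1 − 0.02404) / (1 − 0.2886) = 2.196 mg/L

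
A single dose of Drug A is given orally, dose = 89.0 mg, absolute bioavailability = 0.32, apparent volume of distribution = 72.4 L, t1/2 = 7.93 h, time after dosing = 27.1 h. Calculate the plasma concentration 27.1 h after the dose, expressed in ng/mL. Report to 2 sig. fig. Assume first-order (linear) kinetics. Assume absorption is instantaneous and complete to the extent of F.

37 ng/mL

Amount reaching circulation = F × Dose = 0.32 × 89.00 = 28.48 mg
C₀ = F·Dose / Vd = 28.48 / 72.4 = 0.3934 mg/L
k = ln2 / t½ = 0.693147 / 7.93 = 0.08741 h⁻¹
C = C₀ · e^(−k·t) = 0.3934 × e^(−0.08741 × 27.1)
  = 0.3934 × 0.09359 = 0.03682 mg/L
Convert: 0.03682 mg/L × 1000 = 36.82 ng/mL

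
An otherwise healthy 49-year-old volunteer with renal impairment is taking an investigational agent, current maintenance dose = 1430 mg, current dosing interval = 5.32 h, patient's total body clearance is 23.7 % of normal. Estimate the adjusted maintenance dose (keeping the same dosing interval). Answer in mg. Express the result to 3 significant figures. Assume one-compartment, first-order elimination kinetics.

339 mg

To keep the same average steady-state level, dosing rate must scale with clearance.
CL ratio = 23.7 / 100 = 0.2370
New dose (same interval) = 1430 × 0.2370 = 338.9 mg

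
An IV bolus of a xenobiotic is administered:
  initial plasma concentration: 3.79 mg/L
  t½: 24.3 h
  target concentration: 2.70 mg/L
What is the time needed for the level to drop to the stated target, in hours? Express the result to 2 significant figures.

k = ln2 / t½ = 0.693147 / 24.3 = 0.02852 h⁻¹
t = ln(C₀ / C) / k = ln(3.790 / 2.70) / 0.02852
  = ln(1.404) / 0.02852 = 0.3393 / 0.02852 = 11.90 h

12 h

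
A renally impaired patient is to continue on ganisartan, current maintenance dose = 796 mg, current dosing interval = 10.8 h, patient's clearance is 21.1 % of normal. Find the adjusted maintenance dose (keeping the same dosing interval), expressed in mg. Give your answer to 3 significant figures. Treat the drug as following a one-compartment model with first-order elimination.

To keep the same average steady-state level, dosing rate must scale with clearance.
CL ratio = 21.1 / 100 = 0.2110
New dose (same interval) = 796 × 0.2110 = 168.0 mg

168 mg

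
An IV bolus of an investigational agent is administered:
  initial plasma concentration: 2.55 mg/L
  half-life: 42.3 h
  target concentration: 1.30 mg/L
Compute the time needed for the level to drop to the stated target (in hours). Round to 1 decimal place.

41.1 h

k = ln2 / t½ = 0.693147 / 42.3 = 0.01639 h⁻¹
t = ln(C₀ / C) / k = ln(2.550 / 1.30) / 0.01639
  = ln(1.962) / 0.01639 = 0.6740 / 0.01639 = 41.12 h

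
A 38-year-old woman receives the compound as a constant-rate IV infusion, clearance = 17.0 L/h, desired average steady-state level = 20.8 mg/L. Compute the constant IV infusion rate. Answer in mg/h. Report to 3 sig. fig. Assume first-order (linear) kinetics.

At steady state, infusion rate R₀ = Css × CL = 20.8 × 17.00 = 353.6 mg/h

354 mg/h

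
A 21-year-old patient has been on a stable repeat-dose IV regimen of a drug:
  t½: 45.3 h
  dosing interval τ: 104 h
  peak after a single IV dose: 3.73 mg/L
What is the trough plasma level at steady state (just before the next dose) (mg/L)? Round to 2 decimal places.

k = ln2 / t½ = 0.693147 / 45.3 = 0.01530 h⁻¹
e^(−kτ) = e^(−0.01530 × 104) = 0.2037
Accumulation ratio R = 1 / (1 − e^(−kτ)) = 1 / (1 − 0.2037) = 1.256
Steady-state trough = C₀ × R × e^(−kτ) = 3.73 × 1.256 × 0.2037 = 0.9543 mg/L

0.95 mg/L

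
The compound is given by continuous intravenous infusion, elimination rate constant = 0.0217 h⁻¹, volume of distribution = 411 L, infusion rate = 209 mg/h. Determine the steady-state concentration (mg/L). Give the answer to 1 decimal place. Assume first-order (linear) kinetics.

23.4 mg/L

CL = k × Vd = 0.02170 × 411 = 8.919 L/h
At steady state Css = R₀ / CL = 209 / 8.919 = 23.43 mg/L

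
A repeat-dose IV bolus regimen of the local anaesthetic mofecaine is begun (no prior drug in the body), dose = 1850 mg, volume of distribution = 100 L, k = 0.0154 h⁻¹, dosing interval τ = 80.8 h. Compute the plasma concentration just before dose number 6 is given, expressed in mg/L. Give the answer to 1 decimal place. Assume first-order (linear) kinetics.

C₀ per dose = Dose / Vd = 1850 / 100 = 18.50 mg/L
Fraction remaining after one interval: r = e^(−kτ) = e^(−0.01540 × 80.8) = 0.2881
Before dose 6, 5 doses have been given (aged 1τ, 2τ, 3τ, 4τ, 5τ).
C_trough = C₀ × (r + r² + … + r^5) = C₀ × r(1−r^5)/(1−r)
        = 18.50 × 0.2881 × (1 − 0.001985) / (1 − 0.2881) = 7.472 mg/L

7.5 mg/L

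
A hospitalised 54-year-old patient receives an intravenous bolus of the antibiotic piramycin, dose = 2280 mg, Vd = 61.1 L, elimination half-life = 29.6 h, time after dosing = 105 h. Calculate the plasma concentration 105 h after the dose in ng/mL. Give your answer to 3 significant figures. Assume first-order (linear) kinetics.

C₀ = Dose / Vd = 2280 / 61.1 = 37.32 mg/L
k = ln2 / t½ = 0.693147 / 29.6 = 0.02342 h⁻¹
C = C₀ · e^(−k·t) = 37.32 × e^(−0.02342 × 105)
  = 37.32 × 0.08551 = 3.191 mg/L
Convert: 3.191 mg/L × 1000 = 3191 ng/mL

3190 ng/mL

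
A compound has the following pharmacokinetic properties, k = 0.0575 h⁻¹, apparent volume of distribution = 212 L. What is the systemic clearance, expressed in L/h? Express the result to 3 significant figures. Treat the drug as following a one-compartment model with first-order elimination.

12.2 L/h

CL = k × Vd = 0.0575 × 212 = 12.19 L/h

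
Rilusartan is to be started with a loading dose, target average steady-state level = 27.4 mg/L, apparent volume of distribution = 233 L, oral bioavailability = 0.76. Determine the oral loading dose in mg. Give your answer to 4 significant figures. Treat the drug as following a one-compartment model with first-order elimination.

8400 mg

LD = Css × Vd / F = 27.4 × 233 / 0.76 = 8400 mg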